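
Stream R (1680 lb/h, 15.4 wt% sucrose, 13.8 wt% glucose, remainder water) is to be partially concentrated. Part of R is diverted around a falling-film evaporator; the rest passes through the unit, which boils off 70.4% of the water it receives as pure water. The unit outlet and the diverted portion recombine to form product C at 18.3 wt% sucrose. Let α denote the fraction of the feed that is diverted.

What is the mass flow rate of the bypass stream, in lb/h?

All 1680×0.154 = 258.72 lb/h of sucrose reaches C, so C = 258.72/0.183 = 1413.8 lb/h and vapour = 266.23 lb/h.
The evaporator receives (1−α)·1680 of feed at 0.708 water and removes 0.704 of that water:
0.704×0.708×(1−α)×1680 = 266.23
(1−α) = 266.23/837.37 = 0.3179;  α = 0.6821.
Bypass flow = 0.6821×1680 = 1145.9 lb/h.

1146 lb/h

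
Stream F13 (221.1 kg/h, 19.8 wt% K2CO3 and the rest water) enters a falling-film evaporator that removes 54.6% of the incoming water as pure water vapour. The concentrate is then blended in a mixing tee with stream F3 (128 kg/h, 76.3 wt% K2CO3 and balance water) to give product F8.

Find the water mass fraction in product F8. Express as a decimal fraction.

Vapour removed = 0.546×0.802×221.1 = 96.818 kg/h; concentrate = 124.28 kg/h.
water reaching the mixer = 80.504 (from concentrate) + 128×0.237 = 110.84 kg/h.
Product flow = 124.28 + 128 = 252.28 kg/h; water fraction = 0.439.

0.439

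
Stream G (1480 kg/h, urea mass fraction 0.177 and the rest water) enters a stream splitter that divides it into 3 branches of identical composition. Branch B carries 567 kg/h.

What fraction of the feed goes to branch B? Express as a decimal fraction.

Fraction to B = 567/1480 = 0.3831.

0.383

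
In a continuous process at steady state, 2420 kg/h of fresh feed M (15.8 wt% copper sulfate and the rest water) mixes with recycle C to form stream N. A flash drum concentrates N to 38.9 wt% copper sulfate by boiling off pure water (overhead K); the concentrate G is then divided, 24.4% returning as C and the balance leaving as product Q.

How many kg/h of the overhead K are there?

1437 kg/h

Overall copper sulfate balance (none leaves overhead): copper sulfate in fresh feed = copper sulfate in product, i.e. 2420×0.158 = (1−0.244)·G·0.389.
G = 382.36/(0.389×0.756) = 1300.2 kg/h.
Recycle C = 0.244×1300.2 = 317.24 kg/h.
Combined feed N = 2420 + 317.24 = 2737.2 kg/h.
Overhead K = N − G = 2737.2 − 1300.2 = 1437.1 kg/h.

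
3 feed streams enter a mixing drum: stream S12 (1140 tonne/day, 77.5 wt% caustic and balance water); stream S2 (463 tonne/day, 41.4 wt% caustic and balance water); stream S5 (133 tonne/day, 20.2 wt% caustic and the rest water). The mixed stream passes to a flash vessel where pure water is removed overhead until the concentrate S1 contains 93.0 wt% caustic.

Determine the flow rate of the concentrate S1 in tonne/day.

1185 tonne/day

caustic entering = 1140×0.775 + 463×0.414 + 133×0.202 = 1102 tonne/day.
All caustic reports to S1, so S1 = 1102/0.930 = 1185 tonne/day.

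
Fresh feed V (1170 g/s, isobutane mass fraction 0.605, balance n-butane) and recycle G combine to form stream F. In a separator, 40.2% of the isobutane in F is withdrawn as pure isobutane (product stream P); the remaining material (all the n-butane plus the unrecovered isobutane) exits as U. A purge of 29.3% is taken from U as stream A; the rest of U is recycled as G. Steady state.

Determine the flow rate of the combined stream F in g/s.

n-butane enters only via V and leaves only via the purge: 1170×0.395 = 0.293×(n-butane in U), and the separator passes all n-butane, so n-butane in F = n-butane in U = 1577.3 g/s.
isobutane in F: m_A = 1170×0.605 + (1−0.293)·(1−0.402)·m_A, so m_A = 707.85/0.5772 = 1226.3 g/s.
F = 1226.3 + 1577.3 = 2803.6 g/s.

2804 g/s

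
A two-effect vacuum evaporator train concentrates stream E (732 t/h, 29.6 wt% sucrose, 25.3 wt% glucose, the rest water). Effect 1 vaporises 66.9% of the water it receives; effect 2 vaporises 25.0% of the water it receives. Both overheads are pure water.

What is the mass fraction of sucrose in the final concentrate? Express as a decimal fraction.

water in feed = 732×0.451 = 330.13 t/h.
After stage 1: water left = (1−0.669)×330.13 = 109.27; stream total = 511.14 t/h.
After stage 2: water left = (1−0.250)×109.27 = 81.955; final concentrate = 483.82 t/h.
sucrose fraction = 216.67/483.82 = 0.4478.

0.4478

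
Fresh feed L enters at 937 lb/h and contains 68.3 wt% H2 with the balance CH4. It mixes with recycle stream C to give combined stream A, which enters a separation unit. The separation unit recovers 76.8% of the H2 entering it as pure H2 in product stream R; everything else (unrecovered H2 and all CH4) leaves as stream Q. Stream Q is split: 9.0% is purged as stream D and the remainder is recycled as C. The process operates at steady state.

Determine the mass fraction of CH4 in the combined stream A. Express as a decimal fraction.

0.803

CH4 enters only via L and leaves only via the purge: 937×0.317 = 0.090×(CH4 in Q), and the separation unit passes all CH4, so CH4 in A = CH4 in Q = 3300.3 lb/h.
H2 in A: m_A = 937×0.683 + (1−0.090)·(1−0.768)·m_A, so m_A = 639.97/0.7889 = 811.24 lb/h.
A = 811.24 + 3300.3 = 4111.6 lb/h.
CH4 fraction in A = 3300.3/4111.6 = 0.803.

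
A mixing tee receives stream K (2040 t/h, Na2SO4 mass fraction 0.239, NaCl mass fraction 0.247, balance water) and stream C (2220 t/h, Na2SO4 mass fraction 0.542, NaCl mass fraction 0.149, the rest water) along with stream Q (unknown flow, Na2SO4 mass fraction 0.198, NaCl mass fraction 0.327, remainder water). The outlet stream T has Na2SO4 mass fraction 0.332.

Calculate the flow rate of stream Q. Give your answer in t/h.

Let Q be the unknown flow. Total out = 4260 + Q.
Na2SO4 balance: 1690.8 + 0.198·Q = 0.332·(4260 + Q)
(0.198 − 0.332)·Q = 0.332×4260 − 1690.8 = -276.48
Q = -276.48 / -0.134 = 2063.3 t/h

2063 t/h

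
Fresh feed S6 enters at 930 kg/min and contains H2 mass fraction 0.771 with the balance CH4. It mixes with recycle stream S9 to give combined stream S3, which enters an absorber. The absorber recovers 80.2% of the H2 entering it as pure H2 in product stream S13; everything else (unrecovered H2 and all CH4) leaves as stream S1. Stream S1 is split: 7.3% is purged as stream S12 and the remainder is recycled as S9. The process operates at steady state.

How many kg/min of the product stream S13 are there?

704.3 kg/min

H2 in S3: m_A = 930×0.771 + (1−0.073)·(1−0.802)·m_A, so m_A = 717.03/0.8165 = 878.22 kg/min.
Product S13 = 0.802×878.22 = 704.34 kg/min.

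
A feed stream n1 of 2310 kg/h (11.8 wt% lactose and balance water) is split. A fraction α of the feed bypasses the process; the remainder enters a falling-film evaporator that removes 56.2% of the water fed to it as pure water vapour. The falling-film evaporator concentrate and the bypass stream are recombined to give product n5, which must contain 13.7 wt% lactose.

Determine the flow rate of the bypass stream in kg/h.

1664 kg/h

All 2310×0.118 = 272.58 kg/h of lactose reaches n5, so n5 = 272.58/0.137 = 1989.6 kg/h and vapour = 320.36 kg/h.
The evaporator receives (1−α)·2310 of feed at 0.882 water and removes 0.562 of that water:
0.562×0.882×(1−α)×2310 = 320.36
(1−α) = 320.36/1145 = 0.2798;  α = 0.7202.
Bypass flow = 0.7202×2310 = 1663.7 kg/h.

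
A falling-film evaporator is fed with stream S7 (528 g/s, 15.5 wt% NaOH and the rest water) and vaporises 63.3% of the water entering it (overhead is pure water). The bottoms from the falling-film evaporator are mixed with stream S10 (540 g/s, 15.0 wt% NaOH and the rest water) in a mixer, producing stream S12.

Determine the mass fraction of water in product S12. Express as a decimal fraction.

Vapour removed = 0.633×0.845×528 = 282.42 g/s; concentrate = 245.58 g/s.
water reaching the mixer = 163.74 (from concentrate) + 540×0.850 = 622.74 g/s.
Product flow = 245.58 + 540 = 785.58 g/s; water fraction = 0.793.

0.793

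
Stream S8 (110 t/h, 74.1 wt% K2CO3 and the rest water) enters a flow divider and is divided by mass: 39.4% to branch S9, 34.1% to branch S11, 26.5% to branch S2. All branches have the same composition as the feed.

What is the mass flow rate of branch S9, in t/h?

Branch S9 flow = 0.394×110 = 43.34 t/h.

43.34 t/h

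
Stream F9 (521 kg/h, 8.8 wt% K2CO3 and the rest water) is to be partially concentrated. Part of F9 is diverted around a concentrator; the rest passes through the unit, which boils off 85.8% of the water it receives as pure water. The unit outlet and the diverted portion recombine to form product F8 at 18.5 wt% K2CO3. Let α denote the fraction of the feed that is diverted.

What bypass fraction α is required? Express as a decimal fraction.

0.330

All 521×0.088 = 45.848 kg/h of K2CO3 reaches F8, so F8 = 45.848/0.185 = 247.83 kg/h and vapour = 273.17 kg/h.
The evaporator receives (1−α)·521 of feed at 0.912 water and removes 0.858 of that water:
0.858×0.912×(1−α)×521 = 273.17
(1−α) = 273.17/407.68 = 0.6701;  α = 0.3299.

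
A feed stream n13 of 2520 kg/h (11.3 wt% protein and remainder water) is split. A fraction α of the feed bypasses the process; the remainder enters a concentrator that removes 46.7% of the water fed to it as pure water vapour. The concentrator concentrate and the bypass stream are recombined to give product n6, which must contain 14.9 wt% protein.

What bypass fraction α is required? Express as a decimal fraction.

All 2520×0.113 = 284.76 kg/h of protein reaches n6, so n6 = 284.76/0.149 = 1911.1 kg/h and vapour = 608.86 kg/h.
The evaporator receives (1−α)·2520 of feed at 0.887 water and removes 0.467 of that water:
0.467×0.887×(1−α)×2520 = 608.86
(1−α) = 608.86/1043.9 = 0.5833;  α = 0.4167.

0.417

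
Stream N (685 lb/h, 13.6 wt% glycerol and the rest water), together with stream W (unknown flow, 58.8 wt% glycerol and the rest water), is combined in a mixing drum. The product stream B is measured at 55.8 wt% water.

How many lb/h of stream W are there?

Let W be the unknown flow. Total out = 685 + W.
water balance: 591.84 + 0.412·W = 0.558·(685 + W)
(0.412 − 0.558)·W = 0.558×685 − 591.84 = -209.61
W = -209.61 / -0.146 = 1435.7 lb/h

1436 lb/h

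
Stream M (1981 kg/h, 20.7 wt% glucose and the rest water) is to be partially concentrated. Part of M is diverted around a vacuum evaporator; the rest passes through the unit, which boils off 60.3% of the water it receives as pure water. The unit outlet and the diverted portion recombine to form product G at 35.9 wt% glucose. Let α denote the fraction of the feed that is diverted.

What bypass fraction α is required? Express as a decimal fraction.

All 1981×0.207 = 410.07 kg/h of glucose reaches G, so G = 410.07/0.359 = 1142.2 kg/h and vapour = 838.75 kg/h.
The evaporator receives (1−α)·1981 of feed at 0.793 water and removes 0.603 of that water:
0.603×0.793×(1−α)×1981 = 838.75
(1−α) = 838.75/947.27 = 0.8854;  α = 0.1146.

0.115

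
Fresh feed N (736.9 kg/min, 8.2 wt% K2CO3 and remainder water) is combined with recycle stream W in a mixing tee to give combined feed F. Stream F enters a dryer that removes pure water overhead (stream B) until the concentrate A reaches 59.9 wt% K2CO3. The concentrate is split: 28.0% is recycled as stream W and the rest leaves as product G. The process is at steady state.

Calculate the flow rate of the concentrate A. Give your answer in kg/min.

Overall K2CO3 balance (none leaves overhead): K2CO3 in fresh feed = K2CO3 in product, i.e. 736.9×0.082 = (1−0.280)·A·0.599.
A = 60.426/(0.599×0.720) = 140.11 kg/min.

140.1 kg/min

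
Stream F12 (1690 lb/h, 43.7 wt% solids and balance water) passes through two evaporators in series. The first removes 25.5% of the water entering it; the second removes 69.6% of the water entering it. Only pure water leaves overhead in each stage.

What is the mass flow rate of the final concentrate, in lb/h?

water in feed = 1690×0.563 = 951.47 lb/h.
After stage 1: water left = (1−0.255)×951.47 = 708.85; stream total = 1447.4 lb/h.
After stage 2: water left = (1−0.696)×708.85 = 215.49; final concentrate = 954.02 lb/h.

954 lb/h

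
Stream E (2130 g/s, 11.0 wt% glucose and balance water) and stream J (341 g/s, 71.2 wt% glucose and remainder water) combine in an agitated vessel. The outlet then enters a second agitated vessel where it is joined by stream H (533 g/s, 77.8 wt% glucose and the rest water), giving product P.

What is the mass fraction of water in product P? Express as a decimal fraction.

0.7031

Overall, product flow = 3004 g/s.
water in = 2130×0.890 + 341×0.288 + 533×0.222 = 2112.2 g/s.
water fraction in P = 0.7031.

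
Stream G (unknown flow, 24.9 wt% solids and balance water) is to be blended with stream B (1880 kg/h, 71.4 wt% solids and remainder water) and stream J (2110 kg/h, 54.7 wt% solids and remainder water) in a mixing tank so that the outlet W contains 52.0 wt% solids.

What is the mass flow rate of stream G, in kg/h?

1556 kg/h

Let G be the unknown flow. Total out = 3990 + G.
solids balance: 2496.5 + 0.249·G = 0.520·(3990 + G)
(0.249 − 0.520)·G = 0.520×3990 − 2496.5 = -421.69
G = -421.69 / -0.271 = 1556.1 kg/h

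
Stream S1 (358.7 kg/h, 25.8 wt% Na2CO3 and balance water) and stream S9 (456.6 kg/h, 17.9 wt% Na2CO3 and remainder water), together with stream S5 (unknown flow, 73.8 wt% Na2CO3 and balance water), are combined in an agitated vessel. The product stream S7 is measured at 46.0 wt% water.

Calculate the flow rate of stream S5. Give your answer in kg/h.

Let S5 be the unknown flow. Total out = 815.3 + S5.
water balance: 641.02 + 0.262·S5 = 0.460·(815.3 + S5)
(0.262 − 0.460)·S5 = 0.460×815.3 − 641.02 = -265.99
S5 = -265.99 / -0.198 = 1343.4 kg/h

1343 kg/h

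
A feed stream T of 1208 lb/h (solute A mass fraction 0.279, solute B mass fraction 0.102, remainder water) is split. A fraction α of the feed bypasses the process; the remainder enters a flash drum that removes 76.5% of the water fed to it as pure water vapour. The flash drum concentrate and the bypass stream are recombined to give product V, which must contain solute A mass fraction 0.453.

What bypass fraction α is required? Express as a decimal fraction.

0.189

All 1208×0.279 = 337.03 lb/h of solute A reaches V, so V = 337.03/0.453 = 744 lb/h and vapour = 464 lb/h.
The evaporator receives (1−α)·1208 of feed at 0.619 water and removes 0.765 of that water:
0.765×0.619×(1−α)×1208 = 464
(1−α) = 464/572.03 = 0.8111;  α = 0.1889.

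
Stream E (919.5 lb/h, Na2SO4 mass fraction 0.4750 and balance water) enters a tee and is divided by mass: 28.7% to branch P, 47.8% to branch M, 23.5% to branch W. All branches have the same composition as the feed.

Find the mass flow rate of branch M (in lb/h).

439.5 lb/h

Branch M flow = 0.478×919.5 = 439.52 lb/h.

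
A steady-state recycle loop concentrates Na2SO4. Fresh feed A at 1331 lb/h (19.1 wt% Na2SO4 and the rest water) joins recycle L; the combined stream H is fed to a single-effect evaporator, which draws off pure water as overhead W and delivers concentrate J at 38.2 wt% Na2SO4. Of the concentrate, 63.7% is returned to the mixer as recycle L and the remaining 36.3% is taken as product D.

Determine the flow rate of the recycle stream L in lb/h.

Overall Na2SO4 balance (none leaves overhead): Na2SO4 in fresh feed = Na2SO4 in product, i.e. 1331×0.191 = (1−0.637)·J·0.382.
J = 254.22/(0.382×0.363) = 1833.3 lb/h.
Recycle L = 0.637×1833.3 = 1167.8 lb/h.

1168 lb/h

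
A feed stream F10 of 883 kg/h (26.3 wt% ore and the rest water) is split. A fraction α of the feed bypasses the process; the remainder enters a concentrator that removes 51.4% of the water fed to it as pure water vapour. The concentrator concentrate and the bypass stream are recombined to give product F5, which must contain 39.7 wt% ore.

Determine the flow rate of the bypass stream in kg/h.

96.24 kg/h

All 883×0.263 = 232.23 kg/h of ore reaches F5, so F5 = 232.23/0.397 = 584.96 kg/h and vapour = 298.04 kg/h.
The evaporator receives (1−α)·883 of feed at 0.737 water and removes 0.514 of that water:
0.514×0.737×(1−α)×883 = 298.04
(1−α) = 298.04/334.5 = 0.8910;  α = 0.1090.
Bypass flow = 0.1090×883 = 96.236 kg/h.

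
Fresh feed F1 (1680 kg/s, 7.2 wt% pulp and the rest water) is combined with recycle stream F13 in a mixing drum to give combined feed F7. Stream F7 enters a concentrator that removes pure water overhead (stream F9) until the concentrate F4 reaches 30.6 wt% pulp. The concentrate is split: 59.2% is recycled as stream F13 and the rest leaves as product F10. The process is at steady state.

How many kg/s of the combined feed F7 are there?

Overall pulp balance (none leaves overhead): pulp in fresh feed = pulp in product, i.e. 1680×0.072 = (1−0.592)·F4·0.306.
F4 = 120.96/(0.306×0.408) = 968.86 kg/s.
Recycle F13 = 0.592×968.86 = 573.56 kg/s.
Combined feed F7 = 1680 + 573.56 = 2253.6 kg/s.

2254 kg/s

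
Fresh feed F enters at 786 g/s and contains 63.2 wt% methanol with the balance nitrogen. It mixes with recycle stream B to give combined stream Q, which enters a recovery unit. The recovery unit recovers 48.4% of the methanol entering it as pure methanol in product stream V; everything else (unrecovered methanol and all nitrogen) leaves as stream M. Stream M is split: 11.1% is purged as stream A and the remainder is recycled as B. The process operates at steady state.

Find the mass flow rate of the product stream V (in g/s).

444.2 g/s

methanol in Q: m_A = 786×0.632 + (1−0.111)·(1−0.484)·m_A, so m_A = 496.75/0.5413 = 917.74 g/s.
Product V = 0.484×917.74 = 444.19 g/s.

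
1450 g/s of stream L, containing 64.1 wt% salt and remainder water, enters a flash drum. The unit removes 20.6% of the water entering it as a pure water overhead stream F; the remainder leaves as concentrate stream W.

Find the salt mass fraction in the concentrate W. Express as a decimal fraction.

salt is not removed: 1450×0.641 = 929.45 g/s of salt enters W.
water entering = 1450×0.359 = 520.55 g/s; overhead removed = 0.206×520.55 = 107.23 g/s.
Concentrate = 1450 − 107.23 = 1342.8 g/s.
Mass fraction = 929.45/1342.8 = 0.692.

0.692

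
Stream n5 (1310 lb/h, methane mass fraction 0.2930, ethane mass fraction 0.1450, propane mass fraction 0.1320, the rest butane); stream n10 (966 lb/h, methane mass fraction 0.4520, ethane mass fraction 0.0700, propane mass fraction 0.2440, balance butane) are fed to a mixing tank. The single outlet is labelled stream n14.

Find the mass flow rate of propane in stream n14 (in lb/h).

408.6 lb/h

propane out = propane in = 1310×0.132 + 966×0.244 = 408.62 lb/h.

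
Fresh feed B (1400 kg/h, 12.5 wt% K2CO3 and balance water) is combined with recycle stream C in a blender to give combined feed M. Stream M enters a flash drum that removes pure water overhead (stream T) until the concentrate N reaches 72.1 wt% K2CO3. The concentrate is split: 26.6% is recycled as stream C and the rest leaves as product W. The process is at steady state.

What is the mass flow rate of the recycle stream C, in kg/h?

Overall K2CO3 balance (none leaves overhead): K2CO3 in fresh feed = K2CO3 in product, i.e. 1400×0.125 = (1−0.266)·N·0.721.
N = 175/(0.721×0.734) = 330.68 kg/h.
Recycle C = 0.266×330.68 = 87.961 kg/h.

87.96 kg/h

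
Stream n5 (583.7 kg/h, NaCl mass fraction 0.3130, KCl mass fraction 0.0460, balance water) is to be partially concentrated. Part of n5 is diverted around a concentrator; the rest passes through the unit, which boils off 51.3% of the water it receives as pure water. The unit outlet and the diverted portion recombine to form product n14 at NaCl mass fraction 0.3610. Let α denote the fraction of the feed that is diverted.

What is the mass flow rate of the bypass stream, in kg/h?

347.7 kg/h

All 583.7×0.313 = 182.7 kg/h of NaCl reaches n14, so n14 = 182.7/0.361 = 506.09 kg/h and vapour = 77.611 kg/h.
The evaporator receives (1−α)·583.7 of feed at 0.641 water and removes 0.513 of that water:
0.513×0.641×(1−α)×583.7 = 77.611
(1−α) = 77.611/191.94 = 0.4044;  α = 0.5956.
Bypass flow = 0.5956×583.7 = 347.68 kg/h.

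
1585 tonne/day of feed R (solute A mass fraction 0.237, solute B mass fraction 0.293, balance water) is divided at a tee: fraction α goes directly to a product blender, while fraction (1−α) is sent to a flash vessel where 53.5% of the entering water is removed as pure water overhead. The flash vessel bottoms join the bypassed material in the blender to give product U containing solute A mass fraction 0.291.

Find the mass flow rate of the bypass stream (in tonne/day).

All 1585×0.237 = 375.64 tonne/day of solute A reaches U, so U = 375.64/0.291 = 1290.9 tonne/day and vapour = 294.12 tonne/day.
The evaporator receives (1−α)·1585 of feed at 0.470 water and removes 0.535 of that water:
0.535×0.470×(1−α)×1585 = 294.12
(1−α) = 294.12/398.55 = 0.7380;  α = 0.2620.
Bypass flow = 0.2620×1585 = 415.29 tonne/day.

415.3 tonne/day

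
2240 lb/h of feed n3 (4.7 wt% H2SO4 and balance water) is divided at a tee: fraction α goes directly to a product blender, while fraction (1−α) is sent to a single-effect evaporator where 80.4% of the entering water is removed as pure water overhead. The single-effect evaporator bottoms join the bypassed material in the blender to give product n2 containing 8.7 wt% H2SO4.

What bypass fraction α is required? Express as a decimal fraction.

All 2240×0.047 = 105.28 lb/h of H2SO4 reaches n2, so n2 = 105.28/0.087 = 1210.1 lb/h and vapour = 1029.9 lb/h.
The evaporator receives (1−α)·2240 of feed at 0.953 water and removes 0.804 of that water:
0.804×0.953×(1−α)×2240 = 1029.9
(1−α) = 1029.9/1716.3 = 0.6001;  α = 0.3999.

0.400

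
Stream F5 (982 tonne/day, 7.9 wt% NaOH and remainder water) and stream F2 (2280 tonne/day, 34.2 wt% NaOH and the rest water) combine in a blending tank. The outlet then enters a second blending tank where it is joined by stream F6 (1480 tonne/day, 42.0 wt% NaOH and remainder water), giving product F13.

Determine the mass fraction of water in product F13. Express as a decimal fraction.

Overall, product flow = 4742 tonne/day.
water in = 982×0.921 + 2280×0.658 + 1480×0.580 = 3263.1 tonne/day.
water fraction in F13 = 0.688.

0.688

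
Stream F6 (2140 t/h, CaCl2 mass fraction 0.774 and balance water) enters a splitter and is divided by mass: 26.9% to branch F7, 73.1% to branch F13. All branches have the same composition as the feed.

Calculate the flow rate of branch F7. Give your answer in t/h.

575.7 t/h

Branch F7 flow = 0.269×2140 = 575.66 t/h.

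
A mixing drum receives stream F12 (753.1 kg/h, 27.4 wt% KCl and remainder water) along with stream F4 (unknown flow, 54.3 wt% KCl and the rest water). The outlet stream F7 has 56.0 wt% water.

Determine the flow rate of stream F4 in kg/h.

1214 kg/h

Let F4 be the unknown flow. Total out = 753.1 + F4.
water balance: 546.75 + 0.457·F4 = 0.560·(753.1 + F4)
(0.457 − 0.560)·F4 = 0.560×753.1 − 546.75 = -125.01
F4 = -125.01 / -0.103 = 1213.7 kg/h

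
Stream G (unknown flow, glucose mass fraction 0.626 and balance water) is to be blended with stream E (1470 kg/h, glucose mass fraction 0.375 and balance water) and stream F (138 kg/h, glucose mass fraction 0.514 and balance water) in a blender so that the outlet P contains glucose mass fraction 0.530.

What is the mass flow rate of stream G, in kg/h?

2396 kg/h

Let G be the unknown flow. Total out = 1608 + G.
glucose balance: 622.18 + 0.626·G = 0.530·(1608 + G)
(0.626 − 0.530)·G = 0.530×1608 − 622.18 = 230.06
G = 230.06 / 0.096 = 2396.4 kg/h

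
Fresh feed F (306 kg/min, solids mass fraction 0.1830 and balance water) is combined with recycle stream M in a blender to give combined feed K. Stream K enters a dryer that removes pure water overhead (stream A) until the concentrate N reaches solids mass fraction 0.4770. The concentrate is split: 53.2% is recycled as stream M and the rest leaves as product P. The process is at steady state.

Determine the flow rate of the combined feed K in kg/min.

439.5 kg/min

Overall solids balance (none leaves overhead): solids in fresh feed = solids in product, i.e. 306×0.183 = (1−0.532)·N·0.477.
N = 55.998/(0.477×0.468) = 250.85 kg/min.
Recycle M = 0.532×250.85 = 133.45 kg/min.
Combined feed K = 306 + 133.45 = 439.45 kg/min.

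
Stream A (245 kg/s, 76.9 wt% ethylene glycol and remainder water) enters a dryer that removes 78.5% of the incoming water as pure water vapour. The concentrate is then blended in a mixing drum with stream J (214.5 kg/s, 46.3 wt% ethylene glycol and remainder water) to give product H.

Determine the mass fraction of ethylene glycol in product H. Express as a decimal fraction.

Vapour removed = 0.785×0.231×245 = 44.427 kg/s; concentrate = 200.57 kg/s.
ethylene glycol reaching the mixer = 188.41 (from concentrate) + 214.5×0.463 = 287.72 kg/s.
Product flow = 200.57 + 214.5 = 415.07 kg/s; ethylene glycol fraction = 0.693.

0.693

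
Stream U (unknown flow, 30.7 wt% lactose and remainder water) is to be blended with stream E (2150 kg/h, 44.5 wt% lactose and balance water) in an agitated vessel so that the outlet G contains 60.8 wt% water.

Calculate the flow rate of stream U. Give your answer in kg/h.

1341 kg/h

Let U be the unknown flow. Total out = 2150 + U.
water balance: 1193.2 + 0.693·U = 0.608·(2150 + U)
(0.693 − 0.608)·U = 0.608×2150 − 1193.2 = 113.95
U = 113.95 / 0.085 = 1340.6 kg/h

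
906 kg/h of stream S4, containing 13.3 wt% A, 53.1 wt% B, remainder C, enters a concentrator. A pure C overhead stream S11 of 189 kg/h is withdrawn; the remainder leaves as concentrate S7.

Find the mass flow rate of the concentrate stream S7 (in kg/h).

717 kg/h

Concentrate = 906 − 189 = 717 kg/h.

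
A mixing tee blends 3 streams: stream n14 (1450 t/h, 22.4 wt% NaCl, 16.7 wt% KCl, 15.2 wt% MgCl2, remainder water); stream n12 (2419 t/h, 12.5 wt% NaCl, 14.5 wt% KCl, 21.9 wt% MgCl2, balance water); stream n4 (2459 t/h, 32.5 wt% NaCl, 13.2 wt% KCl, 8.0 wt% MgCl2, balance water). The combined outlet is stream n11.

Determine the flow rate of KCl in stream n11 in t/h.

KCl out = KCl in = 1450×0.167 + 2419×0.145 + 2459×0.132 = 917.49 t/h.

917.5 t/h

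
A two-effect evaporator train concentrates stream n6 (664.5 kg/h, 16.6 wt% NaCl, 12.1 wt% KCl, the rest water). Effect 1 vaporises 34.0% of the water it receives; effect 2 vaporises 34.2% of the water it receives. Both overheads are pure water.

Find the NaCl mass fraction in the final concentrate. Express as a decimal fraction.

water in feed = 664.5×0.713 = 473.79 kg/h.
After stage 1: water left = (1−0.340)×473.79 = 312.7; stream total = 503.41 kg/h.
After stage 2: water left = (1−0.342)×312.7 = 205.76; final concentrate = 396.47 kg/h.
NaCl fraction = 110.31/396.47 = 0.2782.

0.2782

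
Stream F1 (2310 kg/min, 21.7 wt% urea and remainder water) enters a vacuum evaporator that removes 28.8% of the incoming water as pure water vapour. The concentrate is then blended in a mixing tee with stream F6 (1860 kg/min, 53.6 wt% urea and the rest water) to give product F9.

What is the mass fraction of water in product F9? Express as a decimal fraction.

0.5894

Vapour removed = 0.288×0.783×2310 = 520.91 kg/min; concentrate = 1789.1 kg/min.
water reaching the mixer = 1287.8 (from concentrate) + 1860×0.464 = 2150.9 kg/min.
Product flow = 1789.1 + 1860 = 3649.1 kg/min; water fraction = 0.5894.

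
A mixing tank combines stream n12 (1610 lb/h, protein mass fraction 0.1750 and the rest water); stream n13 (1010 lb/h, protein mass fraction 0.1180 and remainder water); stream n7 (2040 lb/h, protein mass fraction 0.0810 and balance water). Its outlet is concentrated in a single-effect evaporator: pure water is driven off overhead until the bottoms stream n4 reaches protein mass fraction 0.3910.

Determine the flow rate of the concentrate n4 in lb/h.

protein entering = 1610×0.175 + 1010×0.118 + 2040×0.081 = 566.17 lb/h.
All protein reports to n4, so n4 = 566.17/0.391 = 1448 lb/h.

1448 lb/h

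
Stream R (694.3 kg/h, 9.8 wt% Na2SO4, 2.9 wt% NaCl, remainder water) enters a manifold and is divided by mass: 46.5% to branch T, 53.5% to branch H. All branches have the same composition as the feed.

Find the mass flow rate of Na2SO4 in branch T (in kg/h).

31.64 kg/h

Branch T total = 0.465×694.3 = 322.85 kg/h.
Na2SO4 in T = 0.098×322.85 = 31.639 kg/h.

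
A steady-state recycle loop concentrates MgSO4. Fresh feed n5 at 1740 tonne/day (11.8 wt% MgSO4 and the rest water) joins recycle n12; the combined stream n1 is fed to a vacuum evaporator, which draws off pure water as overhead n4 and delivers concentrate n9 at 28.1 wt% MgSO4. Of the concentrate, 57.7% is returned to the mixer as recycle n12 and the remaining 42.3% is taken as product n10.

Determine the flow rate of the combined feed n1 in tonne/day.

Overall MgSO4 balance (none leaves overhead): MgSO4 in fresh feed = MgSO4 in product, i.e. 1740×0.118 = (1−0.577)·n9·0.281.
n9 = 205.32/(0.281×0.423) = 1727.4 tonne/day.
Recycle n12 = 0.577×1727.4 = 996.69 tonne/day.
Combined feed n1 = 1740 + 996.69 = 2736.7 tonne/day.

2737 tonne/day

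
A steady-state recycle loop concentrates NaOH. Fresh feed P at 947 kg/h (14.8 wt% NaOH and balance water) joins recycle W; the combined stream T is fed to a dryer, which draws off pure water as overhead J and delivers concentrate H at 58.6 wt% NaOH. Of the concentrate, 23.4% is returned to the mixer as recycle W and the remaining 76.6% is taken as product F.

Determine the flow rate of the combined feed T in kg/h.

Overall NaOH balance (none leaves overhead): NaOH in fresh feed = NaOH in product, i.e. 947×0.148 = (1−0.234)·H·0.586.
H = 140.16/(0.586×0.766) = 312.24 kg/h.
Recycle W = 0.234×312.24 = 73.064 kg/h.
Combined feed T = 947 + 73.064 = 1020.1 kg/h.

1020 kg/h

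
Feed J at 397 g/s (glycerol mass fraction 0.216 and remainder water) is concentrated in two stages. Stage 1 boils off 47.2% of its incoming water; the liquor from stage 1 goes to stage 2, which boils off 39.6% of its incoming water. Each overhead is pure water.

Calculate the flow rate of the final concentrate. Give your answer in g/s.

185 g/s

water in feed = 397×0.784 = 311.25 g/s.
After stage 1: water left = (1−0.472)×311.25 = 164.34; stream total = 250.09 g/s.
After stage 2: water left = (1−0.396)×164.34 = 99.261; final concentrate = 185.01 g/s.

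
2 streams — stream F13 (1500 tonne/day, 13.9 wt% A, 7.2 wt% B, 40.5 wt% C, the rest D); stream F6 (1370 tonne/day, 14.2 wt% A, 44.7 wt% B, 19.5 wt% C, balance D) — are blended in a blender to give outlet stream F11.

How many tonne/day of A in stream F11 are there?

A out = A in = 1500×0.139 + 1370×0.142 = 403.04 tonne/day.

403 tonne/day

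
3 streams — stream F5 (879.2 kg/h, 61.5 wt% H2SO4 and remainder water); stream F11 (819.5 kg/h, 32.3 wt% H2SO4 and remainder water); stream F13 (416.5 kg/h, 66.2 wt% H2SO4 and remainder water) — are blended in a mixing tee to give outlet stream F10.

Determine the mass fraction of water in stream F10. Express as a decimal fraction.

Total flow out = 879.2 + 819.5 + 416.5 = 2115.2 kg/h.
water in = 879.2×0.385 + 819.5×0.677 + 416.5×0.338 = 1034.1 kg/h.
water mass fraction in F10 = 1034.1/2115.2 = 0.489.

0.489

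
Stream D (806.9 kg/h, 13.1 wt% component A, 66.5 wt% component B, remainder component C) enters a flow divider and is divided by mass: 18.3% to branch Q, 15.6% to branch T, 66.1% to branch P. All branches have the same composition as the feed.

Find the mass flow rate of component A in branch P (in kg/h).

Branch P total = 0.661×806.9 = 533.36 kg/h.
component A in P = 0.131×533.36 = 69.87 kg/h.

69.87 kg/h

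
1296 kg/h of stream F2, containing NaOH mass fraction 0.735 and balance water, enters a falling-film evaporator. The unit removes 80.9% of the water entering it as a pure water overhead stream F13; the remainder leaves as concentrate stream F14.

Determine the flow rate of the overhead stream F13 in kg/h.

water entering = 1296×0.265 = 343.44 kg/h; overhead removed = 0.809×343.44 = 277.84 kg/h.

277.8 kg/h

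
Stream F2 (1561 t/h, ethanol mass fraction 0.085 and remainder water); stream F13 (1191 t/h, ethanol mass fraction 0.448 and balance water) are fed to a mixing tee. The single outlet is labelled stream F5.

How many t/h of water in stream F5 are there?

2086 t/h

water out = water in = 1561×0.915 + 1191×0.552 = 2085.7 t/h.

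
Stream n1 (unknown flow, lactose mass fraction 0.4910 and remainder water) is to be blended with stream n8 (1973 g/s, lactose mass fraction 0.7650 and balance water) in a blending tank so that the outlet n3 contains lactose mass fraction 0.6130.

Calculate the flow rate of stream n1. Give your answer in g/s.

Let n1 be the unknown flow. Total out = 1973 + n1.
lactose balance: 1509.3 + 0.491·n1 = 0.613·(1973 + n1)
(0.491 − 0.613)·n1 = 0.613×1973 − 1509.3 = -299.9
n1 = -299.9 / -0.122 = 2458.2 g/s

2458 g/s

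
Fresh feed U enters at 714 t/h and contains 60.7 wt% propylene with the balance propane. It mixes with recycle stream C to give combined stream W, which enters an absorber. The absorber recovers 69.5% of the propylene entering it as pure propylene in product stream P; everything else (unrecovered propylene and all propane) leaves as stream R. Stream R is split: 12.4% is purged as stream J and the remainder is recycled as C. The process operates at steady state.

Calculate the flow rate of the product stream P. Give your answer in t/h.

411 t/h

propylene in W: m_A = 714×0.607 + (1−0.124)·(1−0.695)·m_A, so m_A = 433.4/0.7328 = 591.41 t/h.
Product P = 0.695×591.41 = 411.03 t/h.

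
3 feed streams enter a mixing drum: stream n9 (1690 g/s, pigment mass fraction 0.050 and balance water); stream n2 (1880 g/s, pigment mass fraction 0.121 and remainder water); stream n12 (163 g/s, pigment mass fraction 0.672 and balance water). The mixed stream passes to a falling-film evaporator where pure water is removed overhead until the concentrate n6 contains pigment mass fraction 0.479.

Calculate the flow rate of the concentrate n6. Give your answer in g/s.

pigment entering = 1690×0.050 + 1880×0.121 + 163×0.672 = 421.52 g/s.
All pigment reports to n6, so n6 = 421.52/0.479 = 879.99 g/s.

880 g/s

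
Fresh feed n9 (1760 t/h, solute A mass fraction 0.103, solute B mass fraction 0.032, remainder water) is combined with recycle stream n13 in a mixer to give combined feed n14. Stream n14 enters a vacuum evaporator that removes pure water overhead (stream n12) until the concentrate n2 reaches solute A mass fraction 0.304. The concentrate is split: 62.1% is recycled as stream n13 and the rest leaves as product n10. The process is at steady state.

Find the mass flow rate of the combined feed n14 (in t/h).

Overall solute A balance (none leaves overhead): solute A in fresh feed = solute A in product, i.e. 1760×0.103 = (1−0.621)·n2·0.304.
n2 = 181.28/(0.304×0.379) = 1573.4 t/h.
Recycle n13 = 0.621×1573.4 = 977.08 t/h.
Combined feed n14 = 1760 + 977.08 = 2737.1 t/h.

2737 t/h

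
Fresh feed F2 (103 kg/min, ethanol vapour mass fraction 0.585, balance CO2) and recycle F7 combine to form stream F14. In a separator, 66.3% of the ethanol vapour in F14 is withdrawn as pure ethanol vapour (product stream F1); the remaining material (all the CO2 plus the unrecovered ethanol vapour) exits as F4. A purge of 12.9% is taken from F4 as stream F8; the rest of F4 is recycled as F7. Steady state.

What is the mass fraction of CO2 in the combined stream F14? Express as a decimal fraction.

0.795

CO2 enters only via F2 and leaves only via the purge: 103×0.415 = 0.129×(CO2 in F4), and the separator passes all CO2, so CO2 in F14 = CO2 in F4 = 331.36 kg/min.
ethanol vapour in F14: m_A = 103×0.585 + (1−0.129)·(1−0.663)·m_A, so m_A = 60.255/0.7065 = 85.29 kg/min.
F14 = 85.29 + 331.36 = 416.65 kg/min.
CO2 fraction in F14 = 331.36/416.65 = 0.795.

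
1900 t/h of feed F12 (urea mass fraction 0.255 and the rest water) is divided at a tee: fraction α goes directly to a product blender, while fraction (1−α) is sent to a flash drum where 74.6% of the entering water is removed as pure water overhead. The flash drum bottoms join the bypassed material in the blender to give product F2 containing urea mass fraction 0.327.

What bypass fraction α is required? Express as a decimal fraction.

0.604

All 1900×0.255 = 484.5 t/h of urea reaches F2, so F2 = 484.5/0.327 = 1481.7 t/h and vapour = 418.35 t/h.
The evaporator receives (1−α)·1900 of feed at 0.745 water and removes 0.746 of that water:
0.746×0.745×(1−α)×1900 = 418.35
(1−α) = 418.35/1056 = 0.3962;  α = 0.6038.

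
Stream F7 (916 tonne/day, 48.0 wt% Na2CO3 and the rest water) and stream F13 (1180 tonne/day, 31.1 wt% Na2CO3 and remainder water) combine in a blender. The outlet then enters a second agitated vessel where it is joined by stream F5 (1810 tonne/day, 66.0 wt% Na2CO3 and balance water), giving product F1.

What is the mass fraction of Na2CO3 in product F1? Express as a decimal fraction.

0.512

Overall, product flow = 3906 tonne/day.
Na2CO3 in = 916×0.480 + 1180×0.311 + 1810×0.660 = 2001.3 tonne/day.
Na2CO3 fraction in F1 = 0.512.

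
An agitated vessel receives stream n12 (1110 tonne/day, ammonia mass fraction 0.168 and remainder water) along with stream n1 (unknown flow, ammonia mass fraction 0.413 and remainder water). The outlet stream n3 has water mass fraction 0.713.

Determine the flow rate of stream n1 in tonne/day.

Let n1 be the unknown flow. Total out = 1110 + n1.
water balance: 923.52 + 0.587·n1 = 0.713·(1110 + n1)
(0.587 − 0.713)·n1 = 0.713×1110 − 923.52 = -132.09
n1 = -132.09 / -0.126 = 1048.3 tonne/day

1048 tonne/day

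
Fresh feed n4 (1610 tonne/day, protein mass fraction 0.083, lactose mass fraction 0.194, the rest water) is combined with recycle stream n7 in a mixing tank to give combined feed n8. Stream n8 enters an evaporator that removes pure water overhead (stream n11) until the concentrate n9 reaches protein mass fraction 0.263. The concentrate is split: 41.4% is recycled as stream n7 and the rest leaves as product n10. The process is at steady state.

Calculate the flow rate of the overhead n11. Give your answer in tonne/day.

Overall protein balance (none leaves overhead): protein in fresh feed = protein in product, i.e. 1610×0.083 = (1−0.414)·n9·0.263.
n9 = 133.63/(0.263×0.586) = 867.06 tonne/day.
Recycle n7 = 0.414×867.06 = 358.96 tonne/day.
Combined feed n8 = 1610 + 358.96 = 1969 tonne/day.
Overhead n11 = n8 − n9 = 1969 − 867.06 = 1101.9 tonne/day.

1102 tonne/day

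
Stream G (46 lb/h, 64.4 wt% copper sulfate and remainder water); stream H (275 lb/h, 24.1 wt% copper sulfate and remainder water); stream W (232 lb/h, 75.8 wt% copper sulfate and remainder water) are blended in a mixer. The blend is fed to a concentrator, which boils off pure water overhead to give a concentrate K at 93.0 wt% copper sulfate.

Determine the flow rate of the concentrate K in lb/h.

292.2 lb/h

copper sulfate entering = 46×0.644 + 275×0.241 + 232×0.758 = 271.75 lb/h.
All copper sulfate reports to K, so K = 271.75/0.930 = 292.21 lb/h.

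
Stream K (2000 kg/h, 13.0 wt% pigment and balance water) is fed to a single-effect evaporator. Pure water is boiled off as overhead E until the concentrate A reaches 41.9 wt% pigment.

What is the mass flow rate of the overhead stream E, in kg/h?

pigment is conserved: 2000×0.130 = 260 kg/h all reports to the concentrate.
Concentrate = 260/(target fraction) = 620.53 kg/h.
Overhead = 2000 − 620.53 = 1379.5 kg/h.

1379 kg/h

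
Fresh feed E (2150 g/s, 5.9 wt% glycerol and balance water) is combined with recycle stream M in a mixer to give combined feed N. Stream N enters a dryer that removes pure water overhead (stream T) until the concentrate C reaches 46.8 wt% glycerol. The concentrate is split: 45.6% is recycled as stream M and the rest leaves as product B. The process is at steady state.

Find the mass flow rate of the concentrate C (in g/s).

Overall glycerol balance (none leaves overhead): glycerol in fresh feed = glycerol in product, i.e. 2150×0.059 = (1−0.456)·C·0.468.
C = 126.85/(0.468×0.544) = 498.25 g/s.

498.2 g/s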